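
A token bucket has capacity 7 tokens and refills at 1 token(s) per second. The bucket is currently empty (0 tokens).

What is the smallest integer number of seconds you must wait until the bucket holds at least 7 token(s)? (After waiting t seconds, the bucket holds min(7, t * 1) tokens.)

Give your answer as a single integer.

Answer: 7

Derivation:
Need t * 1 >= 7, so t >= 7/1.
Smallest integer t = ceil(7/1) = 7.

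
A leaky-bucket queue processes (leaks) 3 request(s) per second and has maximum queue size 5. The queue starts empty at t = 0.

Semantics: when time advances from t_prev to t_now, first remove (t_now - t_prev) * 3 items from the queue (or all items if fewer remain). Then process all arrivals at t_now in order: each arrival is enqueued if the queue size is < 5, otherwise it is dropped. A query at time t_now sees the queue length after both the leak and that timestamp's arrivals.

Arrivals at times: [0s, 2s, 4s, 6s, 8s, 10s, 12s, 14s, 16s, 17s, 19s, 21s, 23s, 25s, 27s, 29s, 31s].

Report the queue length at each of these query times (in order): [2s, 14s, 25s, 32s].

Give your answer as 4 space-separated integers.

Queue lengths at query times:
  query t=2s: backlog = 1
  query t=14s: backlog = 1
  query t=25s: backlog = 1
  query t=32s: backlog = 0

Answer: 1 1 1 0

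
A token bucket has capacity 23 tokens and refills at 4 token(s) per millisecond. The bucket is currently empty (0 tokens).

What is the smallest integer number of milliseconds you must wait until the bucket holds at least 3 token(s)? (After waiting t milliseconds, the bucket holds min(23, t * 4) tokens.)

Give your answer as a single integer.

Need t * 4 >= 3, so t >= 3/4.
Smallest integer t = ceil(3/4) = 1.

Answer: 1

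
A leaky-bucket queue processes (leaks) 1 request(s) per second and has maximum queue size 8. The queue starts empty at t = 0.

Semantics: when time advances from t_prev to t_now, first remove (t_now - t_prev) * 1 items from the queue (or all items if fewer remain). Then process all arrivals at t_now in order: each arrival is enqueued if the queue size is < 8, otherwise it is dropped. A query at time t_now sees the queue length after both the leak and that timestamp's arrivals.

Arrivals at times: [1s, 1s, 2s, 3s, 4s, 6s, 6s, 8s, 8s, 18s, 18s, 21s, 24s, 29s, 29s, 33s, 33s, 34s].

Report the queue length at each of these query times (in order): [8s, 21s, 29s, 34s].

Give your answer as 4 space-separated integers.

Answer: 2 1 2 2

Derivation:
Queue lengths at query times:
  query t=8s: backlog = 2
  query t=21s: backlog = 1
  query t=29s: backlog = 2
  query t=34s: backlog = 2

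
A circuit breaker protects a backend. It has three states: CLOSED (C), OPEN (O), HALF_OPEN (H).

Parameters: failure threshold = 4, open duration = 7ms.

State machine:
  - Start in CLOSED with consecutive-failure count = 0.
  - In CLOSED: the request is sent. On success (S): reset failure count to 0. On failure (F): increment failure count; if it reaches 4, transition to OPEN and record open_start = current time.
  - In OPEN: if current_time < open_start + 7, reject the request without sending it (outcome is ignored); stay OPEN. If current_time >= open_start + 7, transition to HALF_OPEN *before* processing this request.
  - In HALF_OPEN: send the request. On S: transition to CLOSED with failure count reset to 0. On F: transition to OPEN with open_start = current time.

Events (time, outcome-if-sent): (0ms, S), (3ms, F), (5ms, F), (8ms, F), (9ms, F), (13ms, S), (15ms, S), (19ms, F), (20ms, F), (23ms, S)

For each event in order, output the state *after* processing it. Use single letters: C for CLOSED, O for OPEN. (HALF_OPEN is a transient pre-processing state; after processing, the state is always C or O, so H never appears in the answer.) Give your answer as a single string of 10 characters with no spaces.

State after each event:
  event#1 t=0ms outcome=S: state=CLOSED
  event#2 t=3ms outcome=F: state=CLOSED
  event#3 t=5ms outcome=F: state=CLOSED
  event#4 t=8ms outcome=F: state=CLOSED
  event#5 t=9ms outcome=F: state=OPEN
  event#6 t=13ms outcome=S: state=OPEN
  event#7 t=15ms outcome=S: state=OPEN
  event#8 t=19ms outcome=F: state=OPEN
  event#9 t=20ms outcome=F: state=OPEN
  event#10 t=23ms outcome=S: state=OPEN

Answer: CCCCOOOOOO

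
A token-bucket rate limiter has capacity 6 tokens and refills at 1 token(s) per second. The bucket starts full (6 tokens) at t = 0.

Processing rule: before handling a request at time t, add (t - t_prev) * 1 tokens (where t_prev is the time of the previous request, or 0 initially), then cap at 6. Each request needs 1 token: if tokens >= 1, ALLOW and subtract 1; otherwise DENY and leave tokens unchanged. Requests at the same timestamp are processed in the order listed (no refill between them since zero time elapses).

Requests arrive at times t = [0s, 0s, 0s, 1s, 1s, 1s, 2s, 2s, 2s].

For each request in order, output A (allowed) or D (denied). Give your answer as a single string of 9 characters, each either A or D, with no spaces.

Answer: AAAAAAAAD

Derivation:
Simulating step by step:
  req#1 t=0s: ALLOW
  req#2 t=0s: ALLOW
  req#3 t=0s: ALLOW
  req#4 t=1s: ALLOW
  req#5 t=1s: ALLOW
  req#6 t=1s: ALLOW
  req#7 t=2s: ALLOW
  req#8 t=2s: ALLOW
  req#9 t=2s: DENY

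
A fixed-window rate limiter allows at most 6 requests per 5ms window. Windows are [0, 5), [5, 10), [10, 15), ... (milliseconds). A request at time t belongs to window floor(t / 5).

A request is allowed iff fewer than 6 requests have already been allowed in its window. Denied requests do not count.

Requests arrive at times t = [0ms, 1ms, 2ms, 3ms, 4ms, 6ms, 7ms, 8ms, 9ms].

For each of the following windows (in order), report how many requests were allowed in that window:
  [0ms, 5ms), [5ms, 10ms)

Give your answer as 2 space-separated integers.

Processing requests:
  req#1 t=0ms (window 0): ALLOW
  req#2 t=1ms (window 0): ALLOW
  req#3 t=2ms (window 0): ALLOW
  req#4 t=3ms (window 0): ALLOW
  req#5 t=4ms (window 0): ALLOW
  req#6 t=6ms (window 1): ALLOW
  req#7 t=7ms (window 1): ALLOW
  req#8 t=8ms (window 1): ALLOW
  req#9 t=9ms (window 1): ALLOW

Allowed counts by window: 5 4

Answer: 5 4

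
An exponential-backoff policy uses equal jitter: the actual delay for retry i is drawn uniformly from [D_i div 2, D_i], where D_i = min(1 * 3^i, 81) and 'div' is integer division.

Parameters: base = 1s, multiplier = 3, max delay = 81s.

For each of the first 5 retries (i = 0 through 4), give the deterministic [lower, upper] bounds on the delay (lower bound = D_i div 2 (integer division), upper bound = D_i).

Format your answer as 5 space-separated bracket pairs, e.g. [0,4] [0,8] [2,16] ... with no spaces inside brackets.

Computing bounds per retry:
  i=0: D_i=min(1*3^0,81)=1, bounds=[0,1]
  i=1: D_i=min(1*3^1,81)=3, bounds=[1,3]
  i=2: D_i=min(1*3^2,81)=9, bounds=[4,9]
  i=3: D_i=min(1*3^3,81)=27, bounds=[13,27]
  i=4: D_i=min(1*3^4,81)=81, bounds=[40,81]

Answer: [0,1] [1,3] [4,9] [13,27] [40,81]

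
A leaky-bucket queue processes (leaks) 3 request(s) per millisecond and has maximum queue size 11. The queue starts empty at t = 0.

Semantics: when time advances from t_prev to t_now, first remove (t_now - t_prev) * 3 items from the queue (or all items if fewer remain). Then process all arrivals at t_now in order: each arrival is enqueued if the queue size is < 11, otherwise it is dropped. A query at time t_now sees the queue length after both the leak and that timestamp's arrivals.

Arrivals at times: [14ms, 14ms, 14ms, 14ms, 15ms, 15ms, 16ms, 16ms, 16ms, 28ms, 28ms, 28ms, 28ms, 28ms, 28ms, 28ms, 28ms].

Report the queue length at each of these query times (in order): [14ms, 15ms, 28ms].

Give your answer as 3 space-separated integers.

Queue lengths at query times:
  query t=14ms: backlog = 4
  query t=15ms: backlog = 3
  query t=28ms: backlog = 8

Answer: 4 3 8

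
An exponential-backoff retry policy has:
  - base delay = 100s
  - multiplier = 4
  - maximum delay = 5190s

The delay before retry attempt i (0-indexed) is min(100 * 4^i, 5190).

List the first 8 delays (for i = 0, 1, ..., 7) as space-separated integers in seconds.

Computing each delay:
  i=0: min(100*4^0, 5190) = 100
  i=1: min(100*4^1, 5190) = 400
  i=2: min(100*4^2, 5190) = 1600
  i=3: min(100*4^3, 5190) = 5190
  i=4: min(100*4^4, 5190) = 5190
  i=5: min(100*4^5, 5190) = 5190
  i=6: min(100*4^6, 5190) = 5190
  i=7: min(100*4^7, 5190) = 5190

Answer: 100 400 1600 5190 5190 5190 5190 5190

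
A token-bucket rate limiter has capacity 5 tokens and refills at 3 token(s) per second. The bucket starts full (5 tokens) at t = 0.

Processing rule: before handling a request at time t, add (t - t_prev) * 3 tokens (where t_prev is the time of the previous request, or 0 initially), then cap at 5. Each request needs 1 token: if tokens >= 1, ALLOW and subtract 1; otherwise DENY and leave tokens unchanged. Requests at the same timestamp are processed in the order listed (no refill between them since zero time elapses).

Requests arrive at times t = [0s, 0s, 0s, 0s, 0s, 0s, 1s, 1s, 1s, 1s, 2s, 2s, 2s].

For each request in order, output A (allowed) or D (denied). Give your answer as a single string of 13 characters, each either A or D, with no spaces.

Answer: AAAAADAAADAAA

Derivation:
Simulating step by step:
  req#1 t=0s: ALLOW
  req#2 t=0s: ALLOW
  req#3 t=0s: ALLOW
  req#4 t=0s: ALLOW
  req#5 t=0s: ALLOW
  req#6 t=0s: DENY
  req#7 t=1s: ALLOW
  req#8 t=1s: ALLOW
  req#9 t=1s: ALLOW
  req#10 t=1s: DENY
  req#11 t=2s: ALLOW
  req#12 t=2s: ALLOW
  req#13 t=2s: ALLOW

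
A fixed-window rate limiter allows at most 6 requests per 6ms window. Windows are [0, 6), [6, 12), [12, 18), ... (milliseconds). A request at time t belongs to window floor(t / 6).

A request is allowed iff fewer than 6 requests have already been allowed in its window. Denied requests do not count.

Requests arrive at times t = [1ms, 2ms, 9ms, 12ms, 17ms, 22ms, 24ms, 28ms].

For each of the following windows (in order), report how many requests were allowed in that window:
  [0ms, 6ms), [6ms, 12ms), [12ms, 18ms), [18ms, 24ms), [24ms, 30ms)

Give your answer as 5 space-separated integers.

Answer: 2 1 2 1 2

Derivation:
Processing requests:
  req#1 t=1ms (window 0): ALLOW
  req#2 t=2ms (window 0): ALLOW
  req#3 t=9ms (window 1): ALLOW
  req#4 t=12ms (window 2): ALLOW
  req#5 t=17ms (window 2): ALLOW
  req#6 t=22ms (window 3): ALLOW
  req#7 t=24ms (window 4): ALLOW
  req#8 t=28ms (window 4): ALLOW

Allowed counts by window: 2 1 2 1 2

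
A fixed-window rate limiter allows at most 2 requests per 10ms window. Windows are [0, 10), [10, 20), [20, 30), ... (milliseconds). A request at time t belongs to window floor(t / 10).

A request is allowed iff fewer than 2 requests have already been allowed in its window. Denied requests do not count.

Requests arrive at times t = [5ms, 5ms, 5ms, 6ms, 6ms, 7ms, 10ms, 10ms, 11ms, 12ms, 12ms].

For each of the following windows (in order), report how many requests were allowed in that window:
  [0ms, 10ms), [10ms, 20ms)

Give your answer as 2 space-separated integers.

Answer: 2 2

Derivation:
Processing requests:
  req#1 t=5ms (window 0): ALLOW
  req#2 t=5ms (window 0): ALLOW
  req#3 t=5ms (window 0): DENY
  req#4 t=6ms (window 0): DENY
  req#5 t=6ms (window 0): DENY
  req#6 t=7ms (window 0): DENY
  req#7 t=10ms (window 1): ALLOW
  req#8 t=10ms (window 1): ALLOW
  req#9 t=11ms (window 1): DENY
  req#10 t=12ms (window 1): DENY
  req#11 t=12ms (window 1): DENY

Allowed counts by window: 2 2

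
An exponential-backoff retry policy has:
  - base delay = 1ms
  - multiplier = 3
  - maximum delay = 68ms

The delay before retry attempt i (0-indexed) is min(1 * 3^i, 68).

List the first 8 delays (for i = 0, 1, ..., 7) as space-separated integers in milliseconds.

Computing each delay:
  i=0: min(1*3^0, 68) = 1
  i=1: min(1*3^1, 68) = 3
  i=2: min(1*3^2, 68) = 9
  i=3: min(1*3^3, 68) = 27
  i=4: min(1*3^4, 68) = 68
  i=5: min(1*3^5, 68) = 68
  i=6: min(1*3^6, 68) = 68
  i=7: min(1*3^7, 68) = 68

Answer: 1 3 9 27 68 68 68 68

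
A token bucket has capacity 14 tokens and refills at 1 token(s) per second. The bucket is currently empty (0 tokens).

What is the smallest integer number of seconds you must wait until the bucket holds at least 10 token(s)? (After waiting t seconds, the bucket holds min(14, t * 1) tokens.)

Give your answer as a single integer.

Need t * 1 >= 10, so t >= 10/1.
Smallest integer t = ceil(10/1) = 10.

Answer: 10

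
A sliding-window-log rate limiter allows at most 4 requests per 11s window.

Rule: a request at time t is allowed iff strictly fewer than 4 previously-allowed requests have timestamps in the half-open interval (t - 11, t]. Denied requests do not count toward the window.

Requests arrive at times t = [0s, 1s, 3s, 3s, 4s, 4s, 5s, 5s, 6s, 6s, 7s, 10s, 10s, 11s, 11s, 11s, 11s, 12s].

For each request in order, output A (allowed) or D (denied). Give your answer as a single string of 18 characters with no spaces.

Tracking allowed requests in the window:
  req#1 t=0s: ALLOW
  req#2 t=1s: ALLOW
  req#3 t=3s: ALLOW
  req#4 t=3s: ALLOW
  req#5 t=4s: DENY
  req#6 t=4s: DENY
  req#7 t=5s: DENY
  req#8 t=5s: DENY
  req#9 t=6s: DENY
  req#10 t=6s: DENY
  req#11 t=7s: DENY
  req#12 t=10s: DENY
  req#13 t=10s: DENY
  req#14 t=11s: ALLOW
  req#15 t=11s: DENY
  req#16 t=11s: DENY
  req#17 t=11s: DENY
  req#18 t=12s: ALLOW

Answer: AAAADDDDDDDDDADDDA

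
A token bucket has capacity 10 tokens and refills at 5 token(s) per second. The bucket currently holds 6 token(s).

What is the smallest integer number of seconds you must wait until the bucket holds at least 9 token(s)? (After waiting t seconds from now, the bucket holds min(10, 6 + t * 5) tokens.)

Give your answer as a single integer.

Need 6 + t * 5 >= 9, so t >= 3/5.
Smallest integer t = ceil(3/5) = 1.

Answer: 1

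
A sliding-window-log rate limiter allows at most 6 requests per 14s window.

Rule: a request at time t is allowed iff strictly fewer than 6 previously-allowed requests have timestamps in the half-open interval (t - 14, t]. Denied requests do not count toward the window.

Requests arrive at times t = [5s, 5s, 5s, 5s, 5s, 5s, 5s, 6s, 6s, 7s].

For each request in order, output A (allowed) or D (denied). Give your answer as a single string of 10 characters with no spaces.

Answer: AAAAAADDDD

Derivation:
Tracking allowed requests in the window:
  req#1 t=5s: ALLOW
  req#2 t=5s: ALLOW
  req#3 t=5s: ALLOW
  req#4 t=5s: ALLOW
  req#5 t=5s: ALLOW
  req#6 t=5s: ALLOW
  req#7 t=5s: DENY
  req#8 t=6s: DENY
  req#9 t=6s: DENY
  req#10 t=7s: DENY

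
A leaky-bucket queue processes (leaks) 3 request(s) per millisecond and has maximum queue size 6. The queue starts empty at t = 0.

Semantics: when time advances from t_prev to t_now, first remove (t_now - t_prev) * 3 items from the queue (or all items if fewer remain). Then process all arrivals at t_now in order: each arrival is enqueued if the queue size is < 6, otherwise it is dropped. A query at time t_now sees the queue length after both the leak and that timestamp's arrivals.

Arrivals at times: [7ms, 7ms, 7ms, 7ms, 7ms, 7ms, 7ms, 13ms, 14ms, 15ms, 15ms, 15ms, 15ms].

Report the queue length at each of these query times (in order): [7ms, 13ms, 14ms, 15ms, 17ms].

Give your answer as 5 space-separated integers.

Answer: 6 1 1 4 0

Derivation:
Queue lengths at query times:
  query t=7ms: backlog = 6
  query t=13ms: backlog = 1
  query t=14ms: backlog = 1
  query t=15ms: backlog = 4
  query t=17ms: backlog = 0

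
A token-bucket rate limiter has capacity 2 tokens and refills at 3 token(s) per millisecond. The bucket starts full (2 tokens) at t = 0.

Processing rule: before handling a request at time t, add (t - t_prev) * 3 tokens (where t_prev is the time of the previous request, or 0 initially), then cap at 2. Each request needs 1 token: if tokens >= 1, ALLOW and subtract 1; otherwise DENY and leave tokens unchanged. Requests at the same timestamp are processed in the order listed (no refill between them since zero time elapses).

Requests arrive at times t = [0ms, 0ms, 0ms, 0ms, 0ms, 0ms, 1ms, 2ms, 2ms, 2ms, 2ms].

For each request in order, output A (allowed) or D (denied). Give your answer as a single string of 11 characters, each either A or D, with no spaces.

Answer: AADDDDAAADD

Derivation:
Simulating step by step:
  req#1 t=0ms: ALLOW
  req#2 t=0ms: ALLOW
  req#3 t=0ms: DENY
  req#4 t=0ms: DENY
  req#5 t=0ms: DENY
  req#6 t=0ms: DENY
  req#7 t=1ms: ALLOW
  req#8 t=2ms: ALLOW
  req#9 t=2ms: ALLOW
  req#10 t=2ms: DENY
  req#11 t=2ms: DENY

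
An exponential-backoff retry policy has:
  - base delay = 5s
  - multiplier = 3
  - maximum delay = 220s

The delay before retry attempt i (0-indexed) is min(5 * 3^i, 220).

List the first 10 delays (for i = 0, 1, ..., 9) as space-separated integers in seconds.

Answer: 5 15 45 135 220 220 220 220 220 220

Derivation:
Computing each delay:
  i=0: min(5*3^0, 220) = 5
  i=1: min(5*3^1, 220) = 15
  i=2: min(5*3^2, 220) = 45
  i=3: min(5*3^3, 220) = 135
  i=4: min(5*3^4, 220) = 220
  i=5: min(5*3^5, 220) = 220
  i=6: min(5*3^6, 220) = 220
  i=7: min(5*3^7, 220) = 220
  i=8: min(5*3^8, 220) = 220
  i=9: min(5*3^9, 220) = 220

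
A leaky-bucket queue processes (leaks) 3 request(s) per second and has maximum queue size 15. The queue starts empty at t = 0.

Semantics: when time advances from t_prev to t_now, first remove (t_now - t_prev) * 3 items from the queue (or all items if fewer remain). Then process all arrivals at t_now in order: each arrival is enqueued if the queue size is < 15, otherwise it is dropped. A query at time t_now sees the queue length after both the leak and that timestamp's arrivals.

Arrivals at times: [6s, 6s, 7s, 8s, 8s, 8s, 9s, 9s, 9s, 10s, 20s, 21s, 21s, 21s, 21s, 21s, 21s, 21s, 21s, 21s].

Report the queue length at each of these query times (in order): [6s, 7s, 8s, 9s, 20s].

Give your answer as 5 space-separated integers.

Queue lengths at query times:
  query t=6s: backlog = 2
  query t=7s: backlog = 1
  query t=8s: backlog = 3
  query t=9s: backlog = 3
  query t=20s: backlog = 1

Answer: 2 1 3 3 1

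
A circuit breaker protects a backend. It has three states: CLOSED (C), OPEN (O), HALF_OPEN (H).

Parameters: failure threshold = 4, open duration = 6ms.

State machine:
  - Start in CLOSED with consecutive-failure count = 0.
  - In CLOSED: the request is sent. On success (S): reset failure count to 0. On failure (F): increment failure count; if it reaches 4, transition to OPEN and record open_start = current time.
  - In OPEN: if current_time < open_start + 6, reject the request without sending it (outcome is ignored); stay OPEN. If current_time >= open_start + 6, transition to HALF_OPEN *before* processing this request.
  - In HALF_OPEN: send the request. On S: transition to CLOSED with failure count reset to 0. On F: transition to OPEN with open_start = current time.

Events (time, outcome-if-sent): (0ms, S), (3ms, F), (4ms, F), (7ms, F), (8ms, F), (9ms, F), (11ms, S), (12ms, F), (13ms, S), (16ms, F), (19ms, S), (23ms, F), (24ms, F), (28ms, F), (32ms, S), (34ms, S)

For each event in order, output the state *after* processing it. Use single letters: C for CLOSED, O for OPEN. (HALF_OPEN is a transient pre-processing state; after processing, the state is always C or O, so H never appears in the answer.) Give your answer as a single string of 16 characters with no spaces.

State after each event:
  event#1 t=0ms outcome=S: state=CLOSED
  event#2 t=3ms outcome=F: state=CLOSED
  event#3 t=4ms outcome=F: state=CLOSED
  event#4 t=7ms outcome=F: state=CLOSED
  event#5 t=8ms outcome=F: state=OPEN
  event#6 t=9ms outcome=F: state=OPEN
  event#7 t=11ms outcome=S: state=OPEN
  event#8 t=12ms outcome=F: state=OPEN
  event#9 t=13ms outcome=S: state=OPEN
  event#10 t=16ms outcome=F: state=OPEN
  event#11 t=19ms outcome=S: state=OPEN
  event#12 t=23ms outcome=F: state=OPEN
  event#13 t=24ms outcome=F: state=OPEN
  event#14 t=28ms outcome=F: state=OPEN
  event#15 t=32ms outcome=S: state=CLOSED
  event#16 t=34ms outcome=S: state=CLOSED

Answer: CCCCOOOOOOOOOOCC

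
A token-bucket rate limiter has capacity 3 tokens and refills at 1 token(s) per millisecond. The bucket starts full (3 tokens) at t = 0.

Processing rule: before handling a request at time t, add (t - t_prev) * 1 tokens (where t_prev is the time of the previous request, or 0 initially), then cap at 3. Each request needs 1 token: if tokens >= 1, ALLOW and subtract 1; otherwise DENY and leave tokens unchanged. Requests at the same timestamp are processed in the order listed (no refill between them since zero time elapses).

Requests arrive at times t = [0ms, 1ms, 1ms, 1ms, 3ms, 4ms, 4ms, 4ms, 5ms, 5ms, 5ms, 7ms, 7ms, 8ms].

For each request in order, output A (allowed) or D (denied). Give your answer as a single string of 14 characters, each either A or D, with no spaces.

Simulating step by step:
  req#1 t=0ms: ALLOW
  req#2 t=1ms: ALLOW
  req#3 t=1ms: ALLOW
  req#4 t=1ms: ALLOW
  req#5 t=3ms: ALLOW
  req#6 t=4ms: ALLOW
  req#7 t=4ms: ALLOW
  req#8 t=4ms: DENY
  req#9 t=5ms: ALLOW
  req#10 t=5ms: DENY
  req#11 t=5ms: DENY
  req#12 t=7ms: ALLOW
  req#13 t=7ms: ALLOW
  req#14 t=8ms: ALLOW

Answer: AAAAAAADADDAAA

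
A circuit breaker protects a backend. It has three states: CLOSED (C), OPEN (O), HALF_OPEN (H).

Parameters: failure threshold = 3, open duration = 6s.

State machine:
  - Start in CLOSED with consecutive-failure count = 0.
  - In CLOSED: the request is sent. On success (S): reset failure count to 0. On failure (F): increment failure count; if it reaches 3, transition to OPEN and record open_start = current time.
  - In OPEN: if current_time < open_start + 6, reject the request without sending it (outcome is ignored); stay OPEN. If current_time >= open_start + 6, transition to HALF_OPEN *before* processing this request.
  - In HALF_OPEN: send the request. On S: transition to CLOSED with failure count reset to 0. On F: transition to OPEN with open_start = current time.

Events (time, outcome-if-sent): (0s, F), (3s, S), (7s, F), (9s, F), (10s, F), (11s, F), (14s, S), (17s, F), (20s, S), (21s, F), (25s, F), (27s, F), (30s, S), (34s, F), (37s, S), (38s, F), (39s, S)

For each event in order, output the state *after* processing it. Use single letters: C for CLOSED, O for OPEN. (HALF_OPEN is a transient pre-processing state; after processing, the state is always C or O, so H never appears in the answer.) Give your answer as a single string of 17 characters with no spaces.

Answer: CCCCOOOOOOOOOOOOO

Derivation:
State after each event:
  event#1 t=0s outcome=F: state=CLOSED
  event#2 t=3s outcome=S: state=CLOSED
  event#3 t=7s outcome=F: state=CLOSED
  event#4 t=9s outcome=F: state=CLOSED
  event#5 t=10s outcome=F: state=OPEN
  event#6 t=11s outcome=F: state=OPEN
  event#7 t=14s outcome=S: state=OPEN
  event#8 t=17s outcome=F: state=OPEN
  event#9 t=20s outcome=S: state=OPEN
  event#10 t=21s outcome=F: state=OPEN
  event#11 t=25s outcome=F: state=OPEN
  event#12 t=27s outcome=F: state=OPEN
  event#13 t=30s outcome=S: state=OPEN
  event#14 t=34s outcome=F: state=OPEN
  event#15 t=37s outcome=S: state=OPEN
  event#16 t=38s outcome=F: state=OPEN
  event#17 t=39s outcome=S: state=OPEN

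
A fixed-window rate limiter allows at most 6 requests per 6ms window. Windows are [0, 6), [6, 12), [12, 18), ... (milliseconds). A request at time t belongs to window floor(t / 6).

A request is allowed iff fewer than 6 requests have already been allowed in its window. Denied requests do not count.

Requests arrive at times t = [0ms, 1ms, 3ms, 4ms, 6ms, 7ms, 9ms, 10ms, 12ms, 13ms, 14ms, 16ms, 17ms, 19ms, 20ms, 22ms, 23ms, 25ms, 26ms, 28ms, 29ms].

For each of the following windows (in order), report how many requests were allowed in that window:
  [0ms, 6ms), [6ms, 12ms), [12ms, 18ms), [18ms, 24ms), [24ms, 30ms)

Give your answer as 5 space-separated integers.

Processing requests:
  req#1 t=0ms (window 0): ALLOW
  req#2 t=1ms (window 0): ALLOW
  req#3 t=3ms (window 0): ALLOW
  req#4 t=4ms (window 0): ALLOW
  req#5 t=6ms (window 1): ALLOW
  req#6 t=7ms (window 1): ALLOW
  req#7 t=9ms (window 1): ALLOW
  req#8 t=10ms (window 1): ALLOW
  req#9 t=12ms (window 2): ALLOW
  req#10 t=13ms (window 2): ALLOW
  req#11 t=14ms (window 2): ALLOW
  req#12 t=16ms (window 2): ALLOW
  req#13 t=17ms (window 2): ALLOW
  req#14 t=19ms (window 3): ALLOW
  req#15 t=20ms (window 3): ALLOW
  req#16 t=22ms (window 3): ALLOW
  req#17 t=23ms (window 3): ALLOW
  req#18 t=25ms (window 4): ALLOW
  req#19 t=26ms (window 4): ALLOW
  req#20 t=28ms (window 4): ALLOW
  req#21 t=29ms (window 4): ALLOW

Allowed counts by window: 4 4 5 4 4

Answer: 4 4 5 4 4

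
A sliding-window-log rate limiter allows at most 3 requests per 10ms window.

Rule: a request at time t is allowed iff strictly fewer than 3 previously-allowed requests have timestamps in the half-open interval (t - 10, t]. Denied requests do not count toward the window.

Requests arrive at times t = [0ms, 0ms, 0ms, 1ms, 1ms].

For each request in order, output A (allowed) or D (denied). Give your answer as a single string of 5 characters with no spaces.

Tracking allowed requests in the window:
  req#1 t=0ms: ALLOW
  req#2 t=0ms: ALLOW
  req#3 t=0ms: ALLOW
  req#4 t=1ms: DENY
  req#5 t=1ms: DENY

Answer: AAADD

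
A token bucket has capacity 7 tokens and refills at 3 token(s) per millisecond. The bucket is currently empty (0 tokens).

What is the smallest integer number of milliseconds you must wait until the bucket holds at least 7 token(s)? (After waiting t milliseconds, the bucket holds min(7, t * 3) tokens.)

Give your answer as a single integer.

Need t * 3 >= 7, so t >= 7/3.
Smallest integer t = ceil(7/3) = 3.

Answer: 3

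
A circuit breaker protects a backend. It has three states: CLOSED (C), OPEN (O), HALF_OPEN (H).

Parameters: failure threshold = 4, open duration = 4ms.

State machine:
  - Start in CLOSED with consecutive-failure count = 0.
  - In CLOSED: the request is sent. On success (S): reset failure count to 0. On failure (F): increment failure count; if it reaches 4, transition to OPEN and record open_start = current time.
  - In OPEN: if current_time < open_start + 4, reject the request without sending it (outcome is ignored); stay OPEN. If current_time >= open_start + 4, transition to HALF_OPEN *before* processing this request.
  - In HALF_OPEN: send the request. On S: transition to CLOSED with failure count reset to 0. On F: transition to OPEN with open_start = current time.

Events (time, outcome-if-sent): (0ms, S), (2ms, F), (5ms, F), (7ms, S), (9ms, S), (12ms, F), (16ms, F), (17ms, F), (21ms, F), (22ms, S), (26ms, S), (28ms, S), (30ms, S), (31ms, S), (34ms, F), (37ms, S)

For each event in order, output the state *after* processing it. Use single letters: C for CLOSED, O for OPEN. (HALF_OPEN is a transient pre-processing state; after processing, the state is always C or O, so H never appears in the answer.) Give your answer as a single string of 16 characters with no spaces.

Answer: CCCCCCCCOOCCCCCC

Derivation:
State after each event:
  event#1 t=0ms outcome=S: state=CLOSED
  event#2 t=2ms outcome=F: state=CLOSED
  event#3 t=5ms outcome=F: state=CLOSED
  event#4 t=7ms outcome=S: state=CLOSED
  event#5 t=9ms outcome=S: state=CLOSED
  event#6 t=12ms outcome=F: state=CLOSED
  event#7 t=16ms outcome=F: state=CLOSED
  event#8 t=17ms outcome=F: state=CLOSED
  event#9 t=21ms outcome=F: state=OPEN
  event#10 t=22ms outcome=S: state=OPEN
  event#11 t=26ms outcome=S: state=CLOSED
  event#12 t=28ms outcome=S: state=CLOSED
  event#13 t=30ms outcome=S: state=CLOSED
  event#14 t=31ms outcome=S: state=CLOSED
  event#15 t=34ms outcome=F: state=CLOSED
  event#16 t=37ms outcome=S: state=CLOSED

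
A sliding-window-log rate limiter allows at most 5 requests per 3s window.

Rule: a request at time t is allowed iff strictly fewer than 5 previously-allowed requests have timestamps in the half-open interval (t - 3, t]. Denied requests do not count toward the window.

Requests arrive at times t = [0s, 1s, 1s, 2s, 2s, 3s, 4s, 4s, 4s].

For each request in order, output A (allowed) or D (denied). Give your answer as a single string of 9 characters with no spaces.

Answer: AAAAAAAAD

Derivation:
Tracking allowed requests in the window:
  req#1 t=0s: ALLOW
  req#2 t=1s: ALLOW
  req#3 t=1s: ALLOW
  req#4 t=2s: ALLOW
  req#5 t=2s: ALLOW
  req#6 t=3s: ALLOW
  req#7 t=4s: ALLOW
  req#8 t=4s: ALLOW
  req#9 t=4s: DENY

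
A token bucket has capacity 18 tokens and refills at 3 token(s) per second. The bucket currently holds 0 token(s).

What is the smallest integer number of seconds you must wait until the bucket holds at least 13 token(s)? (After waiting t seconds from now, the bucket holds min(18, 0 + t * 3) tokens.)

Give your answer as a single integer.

Need 0 + t * 3 >= 13, so t >= 13/3.
Smallest integer t = ceil(13/3) = 5.

Answer: 5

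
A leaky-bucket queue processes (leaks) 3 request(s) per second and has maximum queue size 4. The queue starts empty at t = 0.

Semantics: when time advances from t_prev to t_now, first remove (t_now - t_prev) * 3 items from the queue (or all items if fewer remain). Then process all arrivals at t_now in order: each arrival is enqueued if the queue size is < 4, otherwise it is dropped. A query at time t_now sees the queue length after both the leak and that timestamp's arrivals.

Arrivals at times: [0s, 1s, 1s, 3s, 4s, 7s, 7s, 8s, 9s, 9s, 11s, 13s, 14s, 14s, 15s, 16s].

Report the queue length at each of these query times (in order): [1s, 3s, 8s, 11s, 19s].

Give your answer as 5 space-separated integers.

Queue lengths at query times:
  query t=1s: backlog = 2
  query t=3s: backlog = 1
  query t=8s: backlog = 1
  query t=11s: backlog = 1
  query t=19s: backlog = 0

Answer: 2 1 1 1 0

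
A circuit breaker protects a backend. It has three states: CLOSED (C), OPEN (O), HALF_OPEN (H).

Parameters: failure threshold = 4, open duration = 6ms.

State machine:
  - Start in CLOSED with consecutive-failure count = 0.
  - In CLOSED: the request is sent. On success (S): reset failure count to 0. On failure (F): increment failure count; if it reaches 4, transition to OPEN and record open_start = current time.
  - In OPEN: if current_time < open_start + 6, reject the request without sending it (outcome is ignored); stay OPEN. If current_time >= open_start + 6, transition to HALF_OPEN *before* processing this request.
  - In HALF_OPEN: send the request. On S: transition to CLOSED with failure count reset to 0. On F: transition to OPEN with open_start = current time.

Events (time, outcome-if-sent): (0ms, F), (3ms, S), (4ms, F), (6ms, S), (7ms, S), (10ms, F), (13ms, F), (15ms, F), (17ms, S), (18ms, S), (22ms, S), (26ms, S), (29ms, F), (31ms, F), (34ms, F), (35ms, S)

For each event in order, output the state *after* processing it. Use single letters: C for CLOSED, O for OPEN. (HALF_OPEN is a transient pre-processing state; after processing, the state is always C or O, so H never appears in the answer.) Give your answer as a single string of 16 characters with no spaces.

State after each event:
  event#1 t=0ms outcome=F: state=CLOSED
  event#2 t=3ms outcome=S: state=CLOSED
  event#3 t=4ms outcome=F: state=CLOSED
  event#4 t=6ms outcome=S: state=CLOSED
  event#5 t=7ms outcome=S: state=CLOSED
  event#6 t=10ms outcome=F: state=CLOSED
  event#7 t=13ms outcome=F: state=CLOSED
  event#8 t=15ms outcome=F: state=CLOSED
  event#9 t=17ms outcome=S: state=CLOSED
  event#10 t=18ms outcome=S: state=CLOSED
  event#11 t=22ms outcome=S: state=CLOSED
  event#12 t=26ms outcome=S: state=CLOSED
  event#13 t=29ms outcome=F: state=CLOSED
  event#14 t=31ms outcome=F: state=CLOSED
  event#15 t=34ms outcome=F: state=CLOSED
  event#16 t=35ms outcome=S: state=CLOSED

Answer: CCCCCCCCCCCCCCCC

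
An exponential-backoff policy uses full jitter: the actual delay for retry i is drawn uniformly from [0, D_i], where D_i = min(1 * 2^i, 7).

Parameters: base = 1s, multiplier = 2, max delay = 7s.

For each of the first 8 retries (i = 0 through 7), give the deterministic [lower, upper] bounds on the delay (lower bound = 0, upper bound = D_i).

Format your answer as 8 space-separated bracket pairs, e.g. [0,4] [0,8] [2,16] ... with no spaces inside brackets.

Computing bounds per retry:
  i=0: D_i=min(1*2^0,7)=1, bounds=[0,1]
  i=1: D_i=min(1*2^1,7)=2, bounds=[0,2]
  i=2: D_i=min(1*2^2,7)=4, bounds=[0,4]
  i=3: D_i=min(1*2^3,7)=7, bounds=[0,7]
  i=4: D_i=min(1*2^4,7)=7, bounds=[0,7]
  i=5: D_i=min(1*2^5,7)=7, bounds=[0,7]
  i=6: D_i=min(1*2^6,7)=7, bounds=[0,7]
  i=7: D_i=min(1*2^7,7)=7, bounds=[0,7]

Answer: [0,1] [0,2] [0,4] [0,7] [0,7] [0,7] [0,7] [0,7]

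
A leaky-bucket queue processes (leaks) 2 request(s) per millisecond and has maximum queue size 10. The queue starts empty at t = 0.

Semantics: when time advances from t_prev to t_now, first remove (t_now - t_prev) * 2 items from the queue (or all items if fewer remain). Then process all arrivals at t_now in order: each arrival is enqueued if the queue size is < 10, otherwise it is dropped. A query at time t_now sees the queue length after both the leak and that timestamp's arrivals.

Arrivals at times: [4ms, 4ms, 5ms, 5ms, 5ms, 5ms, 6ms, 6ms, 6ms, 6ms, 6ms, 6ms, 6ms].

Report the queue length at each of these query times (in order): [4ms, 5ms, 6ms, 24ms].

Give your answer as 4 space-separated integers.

Answer: 2 4 9 0

Derivation:
Queue lengths at query times:
  query t=4ms: backlog = 2
  query t=5ms: backlog = 4
  query t=6ms: backlog = 9
  query t=24ms: backlog = 0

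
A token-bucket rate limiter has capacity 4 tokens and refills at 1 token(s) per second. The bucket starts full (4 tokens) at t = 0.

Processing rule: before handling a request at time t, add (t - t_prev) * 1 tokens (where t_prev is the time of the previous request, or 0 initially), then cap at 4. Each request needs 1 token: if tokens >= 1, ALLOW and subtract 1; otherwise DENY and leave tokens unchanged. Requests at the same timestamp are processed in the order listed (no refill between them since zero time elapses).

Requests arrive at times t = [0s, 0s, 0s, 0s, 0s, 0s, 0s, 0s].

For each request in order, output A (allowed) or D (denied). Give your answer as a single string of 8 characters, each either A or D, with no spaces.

Answer: AAAADDDD

Derivation:
Simulating step by step:
  req#1 t=0s: ALLOW
  req#2 t=0s: ALLOW
  req#3 t=0s: ALLOW
  req#4 t=0s: ALLOW
  req#5 t=0s: DENY
  req#6 t=0s: DENY
  req#7 t=0s: DENY
  req#8 t=0s: DENY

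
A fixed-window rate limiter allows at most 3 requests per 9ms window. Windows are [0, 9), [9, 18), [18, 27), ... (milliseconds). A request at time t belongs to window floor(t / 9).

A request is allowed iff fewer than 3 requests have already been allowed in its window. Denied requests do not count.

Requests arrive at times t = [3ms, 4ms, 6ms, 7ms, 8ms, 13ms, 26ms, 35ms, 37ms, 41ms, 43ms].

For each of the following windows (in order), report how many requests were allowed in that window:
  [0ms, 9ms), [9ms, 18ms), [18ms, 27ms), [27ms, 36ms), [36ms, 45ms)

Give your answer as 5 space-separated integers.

Processing requests:
  req#1 t=3ms (window 0): ALLOW
  req#2 t=4ms (window 0): ALLOW
  req#3 t=6ms (window 0): ALLOW
  req#4 t=7ms (window 0): DENY
  req#5 t=8ms (window 0): DENY
  req#6 t=13ms (window 1): ALLOW
  req#7 t=26ms (window 2): ALLOW
  req#8 t=35ms (window 3): ALLOW
  req#9 t=37ms (window 4): ALLOW
  req#10 t=41ms (window 4): ALLOW
  req#11 t=43ms (window 4): ALLOW

Allowed counts by window: 3 1 1 1 3

Answer: 3 1 1 1 3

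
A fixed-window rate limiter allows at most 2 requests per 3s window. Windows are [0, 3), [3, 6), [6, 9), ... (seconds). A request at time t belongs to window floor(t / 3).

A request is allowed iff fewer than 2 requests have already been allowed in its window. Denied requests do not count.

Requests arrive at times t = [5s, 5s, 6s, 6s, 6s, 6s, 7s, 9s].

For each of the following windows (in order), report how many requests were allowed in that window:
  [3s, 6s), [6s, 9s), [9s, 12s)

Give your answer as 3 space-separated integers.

Processing requests:
  req#1 t=5s (window 1): ALLOW
  req#2 t=5s (window 1): ALLOW
  req#3 t=6s (window 2): ALLOW
  req#4 t=6s (window 2): ALLOW
  req#5 t=6s (window 2): DENY
  req#6 t=6s (window 2): DENY
  req#7 t=7s (window 2): DENY
  req#8 t=9s (window 3): ALLOW

Allowed counts by window: 2 2 1

Answer: 2 2 1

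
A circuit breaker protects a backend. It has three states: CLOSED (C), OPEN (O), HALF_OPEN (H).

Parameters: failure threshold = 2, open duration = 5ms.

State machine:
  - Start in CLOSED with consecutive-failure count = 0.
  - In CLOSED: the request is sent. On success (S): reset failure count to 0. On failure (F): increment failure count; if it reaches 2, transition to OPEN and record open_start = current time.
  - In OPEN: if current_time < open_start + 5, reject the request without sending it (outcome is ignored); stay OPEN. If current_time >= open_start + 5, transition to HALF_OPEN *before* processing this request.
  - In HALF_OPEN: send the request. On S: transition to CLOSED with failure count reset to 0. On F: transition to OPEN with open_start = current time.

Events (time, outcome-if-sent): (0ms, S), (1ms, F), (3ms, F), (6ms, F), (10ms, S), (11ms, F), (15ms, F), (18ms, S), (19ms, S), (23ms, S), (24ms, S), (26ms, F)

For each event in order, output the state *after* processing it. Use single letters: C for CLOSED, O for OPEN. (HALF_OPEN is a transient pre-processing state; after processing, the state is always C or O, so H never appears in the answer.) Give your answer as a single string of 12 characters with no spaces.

Answer: CCOOCCOOOCCC

Derivation:
State after each event:
  event#1 t=0ms outcome=S: state=CLOSED
  event#2 t=1ms outcome=F: state=CLOSED
  event#3 t=3ms outcome=F: state=OPEN
  event#4 t=6ms outcome=F: state=OPEN
  event#5 t=10ms outcome=S: state=CLOSED
  event#6 t=11ms outcome=F: state=CLOSED
  event#7 t=15ms outcome=F: state=OPEN
  event#8 t=18ms outcome=S: state=OPEN
  event#9 t=19ms outcome=S: state=OPEN
  event#10 t=23ms outcome=S: state=CLOSED
  event#11 t=24ms outcome=S: state=CLOSED
  event#12 t=26ms outcome=F: state=CLOSED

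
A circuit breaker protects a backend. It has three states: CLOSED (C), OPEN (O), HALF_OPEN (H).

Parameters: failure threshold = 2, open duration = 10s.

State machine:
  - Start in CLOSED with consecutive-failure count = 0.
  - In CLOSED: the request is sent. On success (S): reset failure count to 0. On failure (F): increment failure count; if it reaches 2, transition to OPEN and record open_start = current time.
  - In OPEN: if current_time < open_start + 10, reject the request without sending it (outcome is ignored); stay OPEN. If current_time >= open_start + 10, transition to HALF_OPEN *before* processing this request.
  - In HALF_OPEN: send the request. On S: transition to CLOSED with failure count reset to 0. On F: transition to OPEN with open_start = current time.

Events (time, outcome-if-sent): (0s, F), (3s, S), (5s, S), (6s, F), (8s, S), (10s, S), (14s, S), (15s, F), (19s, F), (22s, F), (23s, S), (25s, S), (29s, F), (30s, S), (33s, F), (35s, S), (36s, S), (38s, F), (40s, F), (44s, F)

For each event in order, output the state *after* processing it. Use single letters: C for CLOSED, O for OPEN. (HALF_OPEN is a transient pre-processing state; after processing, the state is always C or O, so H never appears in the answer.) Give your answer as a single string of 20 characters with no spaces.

State after each event:
  event#1 t=0s outcome=F: state=CLOSED
  event#2 t=3s outcome=S: state=CLOSED
  event#3 t=5s outcome=S: state=CLOSED
  event#4 t=6s outcome=F: state=CLOSED
  event#5 t=8s outcome=S: state=CLOSED
  event#6 t=10s outcome=S: state=CLOSED
  event#7 t=14s outcome=S: state=CLOSED
  event#8 t=15s outcome=F: state=CLOSED
  event#9 t=19s outcome=F: state=OPEN
  event#10 t=22s outcome=F: state=OPEN
  event#11 t=23s outcome=S: state=OPEN
  event#12 t=25s outcome=S: state=OPEN
  event#13 t=29s outcome=F: state=OPEN
  event#14 t=30s outcome=S: state=OPEN
  event#15 t=33s outcome=F: state=OPEN
  event#16 t=35s outcome=S: state=OPEN
  event#17 t=36s outcome=S: state=OPEN
  event#18 t=38s outcome=F: state=OPEN
  event#19 t=40s outcome=F: state=OPEN
  event#20 t=44s outcome=F: state=OPEN

Answer: CCCCCCCCOOOOOOOOOOOO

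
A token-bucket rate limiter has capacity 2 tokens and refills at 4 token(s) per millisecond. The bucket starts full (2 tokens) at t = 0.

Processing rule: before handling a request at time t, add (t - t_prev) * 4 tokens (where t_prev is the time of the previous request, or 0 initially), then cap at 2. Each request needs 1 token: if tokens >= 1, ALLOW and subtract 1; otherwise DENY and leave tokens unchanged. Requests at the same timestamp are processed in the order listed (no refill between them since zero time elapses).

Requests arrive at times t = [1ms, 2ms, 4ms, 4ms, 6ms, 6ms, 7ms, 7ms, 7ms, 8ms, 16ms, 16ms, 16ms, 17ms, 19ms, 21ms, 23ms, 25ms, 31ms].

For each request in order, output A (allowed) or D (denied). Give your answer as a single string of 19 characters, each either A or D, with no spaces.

Answer: AAAAAAAADAAADAAAAAA

Derivation:
Simulating step by step:
  req#1 t=1ms: ALLOW
  req#2 t=2ms: ALLOW
  req#3 t=4ms: ALLOW
  req#4 t=4ms: ALLOW
  req#5 t=6ms: ALLOW
  req#6 t=6ms: ALLOW
  req#7 t=7ms: ALLOW
  req#8 t=7ms: ALLOW
  req#9 t=7ms: DENY
  req#10 t=8ms: ALLOW
  req#11 t=16ms: ALLOW
  req#12 t=16ms: ALLOW
  req#13 t=16ms: DENY
  req#14 t=17ms: ALLOW
  req#15 t=19ms: ALLOW
  req#16 t=21ms: ALLOW
  req#17 t=23ms: ALLOW
  req#18 t=25ms: ALLOW
  req#19 t=31ms: ALLOW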